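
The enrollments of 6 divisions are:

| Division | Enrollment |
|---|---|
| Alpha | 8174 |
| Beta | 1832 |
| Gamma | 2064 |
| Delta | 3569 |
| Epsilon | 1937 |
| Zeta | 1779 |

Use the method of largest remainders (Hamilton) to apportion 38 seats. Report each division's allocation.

Total 19355; standard divisor 19355/38 ≈ 509.342.
Standard quotas: Alpha 16.0482, Beta 3.5968, Gamma 4.0523, Delta 7.0071, Epsilon 3.8029, Zeta 3.4927.
Lower quotas: Alpha 16, Beta 3, Gamma 4, Delta 7, Epsilon 3, Zeta 3 (sum 36, leaving 2 seats).
Remainders in descending order: Epsilon 0.8029, Beta 0.5968, Zeta 0.4927, Gamma 0.0523, Alpha 0.0482, Delta 0.0071.
The surplus seats go to Epsilon, Beta.

Alpha 16, Beta 4, Gamma 4, Delta 7, Epsilon 4, Zeta 3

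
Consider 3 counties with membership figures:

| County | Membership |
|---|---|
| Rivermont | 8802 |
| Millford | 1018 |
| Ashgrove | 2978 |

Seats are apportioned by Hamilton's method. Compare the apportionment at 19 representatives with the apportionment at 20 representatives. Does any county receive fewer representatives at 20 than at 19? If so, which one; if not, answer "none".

At 19 seats: Rivermont 13, Millford 2, Ashgrove 4.
At 20 seats: Rivermont 14, Millford 1, Ashgrove 5.
Millford drops from 2 to 1.

Millford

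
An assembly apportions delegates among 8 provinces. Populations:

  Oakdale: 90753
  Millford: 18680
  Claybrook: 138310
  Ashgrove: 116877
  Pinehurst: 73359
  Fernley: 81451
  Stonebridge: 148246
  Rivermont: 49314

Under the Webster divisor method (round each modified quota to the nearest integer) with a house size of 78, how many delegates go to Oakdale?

Standard divisor 716990/78 ≈ 9192.179; standard quotas: Oakdale 9.873, Millford 2.032, Claybrook 15.046, Ashgrove 12.715, Pinehurst 7.981, Fernley 8.861, Stonebridge 16.127, Rivermont 5.365.
Rounding to the nearest integer gives Oakdale 10, Millford 2, Claybrook 15, Ashgrove 13, Pinehurst 8, Fernley 9, Stonebridge 16, Rivermont 5 — total 78, matching the house size, so no adjustment is needed.
Oakdale receives 10.

10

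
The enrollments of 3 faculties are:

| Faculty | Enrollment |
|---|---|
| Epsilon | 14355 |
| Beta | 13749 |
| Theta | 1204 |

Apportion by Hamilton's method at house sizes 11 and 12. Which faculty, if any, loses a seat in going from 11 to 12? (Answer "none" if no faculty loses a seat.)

Theta

At 11 seats: Epsilon 5, Beta 5, Theta 1.
At 12 seats: Epsilon 6, Beta 6, Theta 0.
Theta drops from 1 to 0.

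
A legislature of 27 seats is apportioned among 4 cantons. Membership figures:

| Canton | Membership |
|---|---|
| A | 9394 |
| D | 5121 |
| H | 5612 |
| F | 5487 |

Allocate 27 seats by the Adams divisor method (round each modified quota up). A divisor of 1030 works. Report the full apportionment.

A: 10, D: 5, H: 6, F: 6

With modified divisor 1030: modified quotas A 9.120, D 4.972, H 5.449, F 5.327.
Rounding up: A 10, D 5, H 6, F 6 (total 27).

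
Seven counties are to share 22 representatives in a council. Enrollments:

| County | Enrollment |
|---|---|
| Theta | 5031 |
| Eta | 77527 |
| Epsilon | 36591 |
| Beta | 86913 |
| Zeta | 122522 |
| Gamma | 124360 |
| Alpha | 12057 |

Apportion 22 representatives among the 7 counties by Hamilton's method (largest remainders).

Theta: 0; Eta: 4; Epsilon: 2; Beta: 4; Zeta: 6; Gamma: 6; Alpha: 0

Total 465001; standard divisor 465001/22 ≈ 21136.409.
Standard quotas: Theta 0.2380, Eta 3.6679, Epsilon 1.7312, Beta 4.1120, Zeta 5.7967, Gamma 5.8837, Alpha 0.5704.
Lower quotas: Theta 0, Eta 3, Epsilon 1, Beta 4, Zeta 5, Gamma 5, Alpha 0 (sum 18, leaving 4 seats).
Remainders in descending order: Gamma 0.8837, Zeta 0.7967, Epsilon 0.7312, Eta 0.6679, Alpha 0.5704, Theta 0.2380, Beta 0.1120.
The surplus seats go to Gamma, Zeta, Epsilon, Eta.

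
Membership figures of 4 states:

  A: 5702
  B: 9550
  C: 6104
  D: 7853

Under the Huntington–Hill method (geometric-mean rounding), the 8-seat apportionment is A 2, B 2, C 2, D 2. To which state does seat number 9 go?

Priority for the next seat is population ÷ (√(s·(s+1))).
Priorities: A 2327.832, B 3898.771, C 2491.948, D 3205.974.
Highest priority: B.

B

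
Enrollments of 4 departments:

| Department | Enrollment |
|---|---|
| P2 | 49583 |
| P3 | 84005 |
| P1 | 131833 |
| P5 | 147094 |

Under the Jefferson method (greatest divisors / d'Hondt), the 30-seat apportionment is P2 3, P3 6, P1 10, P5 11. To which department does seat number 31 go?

Priority for the next seat is population ÷ (current seats + 1).
Priorities: P2 12395.750, P3 12000.714, P1 11984.818, P5 12257.833.
Highest priority: P2.

P2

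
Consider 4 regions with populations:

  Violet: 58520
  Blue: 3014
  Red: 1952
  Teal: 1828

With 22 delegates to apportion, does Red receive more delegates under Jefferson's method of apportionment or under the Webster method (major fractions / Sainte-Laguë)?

Webster

Jefferson: Violet 21, Blue 1, Red 0, Teal 0.
Webster: Violet 19, Blue 1, Red 1, Teal 1.
Red gets 0 under Jefferson and 1 under Webster.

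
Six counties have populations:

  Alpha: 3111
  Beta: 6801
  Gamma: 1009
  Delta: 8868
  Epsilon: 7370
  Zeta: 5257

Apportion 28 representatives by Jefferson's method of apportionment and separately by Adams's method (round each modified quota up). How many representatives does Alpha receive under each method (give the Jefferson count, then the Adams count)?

Jefferson: Alpha 2, Beta 6, Gamma 0, Delta 8, Epsilon 7, Zeta 5.
Adams: Alpha 3, Beta 6, Gamma 1, Delta 7, Epsilon 6, Zeta 5.
Alpha gets 2 under Jefferson and 3 under Adams.

2 and 3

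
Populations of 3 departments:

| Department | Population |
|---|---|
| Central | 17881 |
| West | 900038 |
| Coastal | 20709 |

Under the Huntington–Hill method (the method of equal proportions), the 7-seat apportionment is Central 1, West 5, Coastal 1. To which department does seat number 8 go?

Priority for the next seat is population ÷ (√(s·(s+1))).
Priorities: Central 12643.776, West 164323.705, Coastal 14643.474.
Highest priority: West.

West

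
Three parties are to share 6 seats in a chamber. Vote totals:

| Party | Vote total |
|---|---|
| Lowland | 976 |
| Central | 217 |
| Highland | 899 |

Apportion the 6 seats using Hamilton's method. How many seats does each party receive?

The standard divisor is 2092/6 ≈ 348.667.
Standard quotas: Lowland 2.799, Central 0.622, Highland 2.578.
Lower quotas: Lowland 2, Central 0, Highland 2 (sum 4, leaving 2 seats).
Remainders in descending order: Lowland 0.799, Central 0.622, Highland 0.578.
Largest remainders: Lowland, Central receive the extra seats.

Lowland 3, Central 1, Highland 2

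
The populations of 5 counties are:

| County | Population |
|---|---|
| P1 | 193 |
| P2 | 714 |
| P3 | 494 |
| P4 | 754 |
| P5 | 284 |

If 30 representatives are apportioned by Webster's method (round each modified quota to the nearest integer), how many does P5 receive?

4

Standard divisor 2439/30 ≈ 81.3; standard quotas: P1 2.374, P2 8.782, P3 6.076, P4 9.274, P5 3.493.
Rounding to the nearest integer gives 2, 9, 6, 9, 3 = 29 seats, so the divisor must be adjusted.
With modified divisor 80: modified quotas P1 2.413, P2 8.925, P3 6.175, P4 9.425, P5 3.550.
Rounding to the nearest integer: P1 2, P2 9, P3 6, P4 9, P5 4 (total 30).
P5 receives 4.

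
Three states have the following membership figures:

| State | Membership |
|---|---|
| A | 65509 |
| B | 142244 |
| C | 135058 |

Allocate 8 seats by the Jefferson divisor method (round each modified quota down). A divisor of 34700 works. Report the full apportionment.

With modified divisor 34700: modified quotas A 1.888, B 4.099, C 3.892.
Rounding down: A 1, B 4, C 3 (total 8).

A: 1, B: 4, C: 3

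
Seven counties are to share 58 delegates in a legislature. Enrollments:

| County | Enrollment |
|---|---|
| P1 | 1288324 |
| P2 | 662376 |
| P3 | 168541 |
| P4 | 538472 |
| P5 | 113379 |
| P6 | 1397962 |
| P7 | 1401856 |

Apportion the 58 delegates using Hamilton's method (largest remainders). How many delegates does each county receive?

P1 13, P2 7, P3 2, P4 6, P5 1, P6 14, P7 15

Standard divisor: 5570910 ÷ 58 ≈ 96050.172.
Standard quotas: P1 13.4130, P2 6.8961, P3 1.7547, P4 5.6062, P5 1.1804, P6 14.5545, P7 14.5950.
Lower quotas: P1 13, P2 6, P3 1, P4 5, P5 1, P6 14, P7 14 (sum 54, leaving 4 seats).
Remainders in descending order: P2 0.8961, P3 0.7547, P4 0.6062, P7 0.5950, P6 0.5545, P1 0.4130, P5 0.1804.
The surplus seats go to P2, P3, P4, P7.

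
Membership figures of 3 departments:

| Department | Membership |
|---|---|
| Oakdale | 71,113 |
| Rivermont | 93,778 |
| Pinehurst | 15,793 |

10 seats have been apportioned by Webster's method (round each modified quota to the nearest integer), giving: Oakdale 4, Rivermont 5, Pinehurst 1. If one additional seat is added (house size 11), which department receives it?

Rivermont

Priority for the next seat is population ÷ (current seats + 0.5).
Priorities: Oakdale 15802.889, Rivermont 17050.545, Pinehurst 10528.667.
Highest priority: Rivermont.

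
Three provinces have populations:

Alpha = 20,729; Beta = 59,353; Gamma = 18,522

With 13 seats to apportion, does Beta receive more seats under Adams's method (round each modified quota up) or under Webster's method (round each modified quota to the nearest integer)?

Webster

Adams: Alpha 3, Beta 7, Gamma 3.
Webster: Alpha 3, Beta 8, Gamma 2.
Beta gets 7 under Adams and 8 under Webster.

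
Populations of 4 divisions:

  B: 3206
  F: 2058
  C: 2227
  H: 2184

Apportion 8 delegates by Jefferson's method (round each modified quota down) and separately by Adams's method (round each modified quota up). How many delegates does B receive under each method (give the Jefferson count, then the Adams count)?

3 and 2

Jefferson: B 3, F 1, C 2, H 2.
Adams: B 2, F 2, C 2, H 2.
B gets 3 under Jefferson and 2 under Adams.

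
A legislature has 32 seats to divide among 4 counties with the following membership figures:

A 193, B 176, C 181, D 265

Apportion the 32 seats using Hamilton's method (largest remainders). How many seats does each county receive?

A=8; B=7; C=7; D=10

Total 815; standard divisor 815/32 ≈ 25.469.
Standard quotas: A 7.578, B 6.910, C 7.107, D 10.405.
Lower quotas: A 7, B 6, C 7, D 10 (sum 30, leaving 2 seats).
Remainders in descending order: B 0.910, A 0.578, D 0.405, C 0.107.
Largest remainders: B, A receive the extra seats.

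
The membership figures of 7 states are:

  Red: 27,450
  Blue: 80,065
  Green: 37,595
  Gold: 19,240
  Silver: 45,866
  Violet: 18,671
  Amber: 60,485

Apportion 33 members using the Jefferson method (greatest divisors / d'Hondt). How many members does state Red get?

3

Standard divisor 289372/33 ≈ 8768.848; standard quotas: Red 3.130, Blue 9.131, Green 4.287, Gold 2.194, Silver 5.231, Violet 2.129, Amber 6.898.
Rounding down gives 3, 9, 4, 2, 5, 2, 6 = 31 seats, so the divisor must be adjusted.
With modified divisor 7800: modified quotas Red 3.519, Blue 10.265, Green 4.820, Gold 2.467, Silver 5.880, Violet 2.394, Amber 7.754.
Rounding down: Red 3, Blue 10, Green 4, Gold 2, Silver 5, Violet 2, Amber 7 (total 33).
Red receives 3.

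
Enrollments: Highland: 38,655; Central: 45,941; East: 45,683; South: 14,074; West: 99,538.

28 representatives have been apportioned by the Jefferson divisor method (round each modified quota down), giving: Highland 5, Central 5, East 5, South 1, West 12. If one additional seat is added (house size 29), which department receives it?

Priority for the next seat is population ÷ (current seats + 1).
Priorities: Highland 6442.500, Central 7656.833, East 7613.833, South 7037.000, West 7656.769.
Highest priority: Central.

Central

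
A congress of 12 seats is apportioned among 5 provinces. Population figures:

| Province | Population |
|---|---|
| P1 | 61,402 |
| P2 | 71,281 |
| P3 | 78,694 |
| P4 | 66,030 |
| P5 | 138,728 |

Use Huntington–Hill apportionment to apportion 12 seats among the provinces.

P1 2, P2 2, P3 2, P4 2, P5 4

With divisor 36087: modified quotas P1 1.701, P2 1.975, P3 2.181, P4 1.830, P5 3.844.
Geometric-mean thresholds: P1 √(1·2)=1.414, P2 √(1·2)=1.414, P3 √(2·3)=2.449, P4 √(1·2)=1.414, P5 √(3·4)=3.464.
Each quota rounded against its threshold gives P1 2, P2 2, P3 2, P4 2, P5 4 (total 12).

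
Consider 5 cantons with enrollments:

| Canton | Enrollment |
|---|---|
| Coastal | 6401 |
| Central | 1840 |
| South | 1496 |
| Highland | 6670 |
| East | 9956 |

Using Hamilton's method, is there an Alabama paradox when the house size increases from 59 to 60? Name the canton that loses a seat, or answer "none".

South

At 59 seats: Coastal 14, Central 4, South 4, Highland 15, East 22.
At 60 seats: Coastal 15, Central 4, South 3, Highland 15, East 23.
South drops from 4 to 3.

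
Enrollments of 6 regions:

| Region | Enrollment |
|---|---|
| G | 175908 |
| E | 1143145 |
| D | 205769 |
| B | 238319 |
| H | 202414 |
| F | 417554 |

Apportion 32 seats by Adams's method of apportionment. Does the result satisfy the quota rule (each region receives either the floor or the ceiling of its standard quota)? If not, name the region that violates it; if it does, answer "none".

E

Standard quotas: G 2.362, E 15.350, D 2.763, B 3.200, H 2.718, F 5.607.
Adams allocation: G 3, E 14, D 3, B 3, H 3, F 6.
E has quota 15.350 (lower 15, upper 16) but receives 14 — outside the quota interval.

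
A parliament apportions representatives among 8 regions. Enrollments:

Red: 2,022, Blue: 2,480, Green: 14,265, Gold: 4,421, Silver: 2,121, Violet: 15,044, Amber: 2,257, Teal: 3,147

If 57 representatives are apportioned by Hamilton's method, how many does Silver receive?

3

Total 45757; standard divisor 45757/57 ≈ 802.754.
Standard quotas: Red 2.5188, Blue 3.0894, Green 17.7701, Gold 5.5073, Silver 2.6422, Violet 18.7405, Amber 2.8116, Teal 3.9203.
Lower quotas: Red 2, Blue 3, Green 17, Gold 5, Silver 2, Violet 18, Amber 2, Teal 3 (sum 52, leaving 5 seats).
Remainders in descending order: Teal 0.9203, Amber 0.8116, Green 0.7701, Violet 0.7405, Silver 0.6422, Red 0.5188, Gold 0.5073, Blue 0.0894.
Largest remainders: Teal, Amber, Green, Violet, Silver receive the extra seats.
Silver receives 3.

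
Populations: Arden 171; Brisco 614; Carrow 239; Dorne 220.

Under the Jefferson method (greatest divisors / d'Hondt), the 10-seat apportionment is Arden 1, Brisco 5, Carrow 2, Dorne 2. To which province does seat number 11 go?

Priority for the next seat is population ÷ (current seats + 1).
Priorities: Arden 85.500, Brisco 102.333, Carrow 79.667, Dorne 73.333.
Highest priority: Brisco.

Brisco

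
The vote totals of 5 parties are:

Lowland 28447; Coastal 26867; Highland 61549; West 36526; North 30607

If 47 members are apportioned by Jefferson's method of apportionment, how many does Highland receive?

Standard divisor 183996/47 ≈ 3914.809; standard quotas: Lowland 7.267, Coastal 6.863, Highland 15.722, West 9.330, North 7.818.
Rounding down gives 7, 6, 15, 9, 7 = 44 seats, so the divisor must be adjusted.
With modified divisor 3700: modified quotas Lowland 7.688, Coastal 7.261, Highland 16.635, West 9.872, North 8.272.
Rounding down: Lowland 7, Coastal 7, Highland 16, West 9, North 8 (total 47).
Highland receives 16.

16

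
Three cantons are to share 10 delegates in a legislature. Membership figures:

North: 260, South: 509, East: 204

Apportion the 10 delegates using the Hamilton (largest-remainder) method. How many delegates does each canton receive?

North=3, South=5, East=2

Total 973; standard divisor 973/10 ≈ 97.3.
Standard quotas: North 2.672, South 5.231, East 2.097.
Lower quotas: North 2, South 5, East 2 (sum 9, leaving 1 seat).
Remainders in descending order: North 0.672, South 0.231, East 0.097.
Largest remainder: North receives the extra seat.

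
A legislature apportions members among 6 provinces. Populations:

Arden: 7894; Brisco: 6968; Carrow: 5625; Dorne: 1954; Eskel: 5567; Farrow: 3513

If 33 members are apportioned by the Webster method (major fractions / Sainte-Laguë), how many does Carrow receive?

6

Standard divisor 31521/33 ≈ 955.182; standard quotas: Arden 8.264, Brisco 7.295, Carrow 5.889, Dorne 2.046, Eskel 5.828, Farrow 3.678.
Rounding to the nearest integer gives Arden 8, Brisco 7, Carrow 6, Dorne 2, Eskel 6, Farrow 4 — total 33, matching the house size, so no adjustment is needed.
Carrow receives 6.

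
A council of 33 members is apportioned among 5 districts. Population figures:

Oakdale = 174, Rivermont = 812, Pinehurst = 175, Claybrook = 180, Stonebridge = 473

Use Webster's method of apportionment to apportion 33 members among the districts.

Standard divisor 1814/33 ≈ 54.97; standard quotas: Oakdale 3.165, Rivermont 14.772, Pinehurst 3.184, Claybrook 3.275, Stonebridge 8.605.
Rounding to the nearest integer gives Oakdale 3, Rivermont 15, Pinehurst 3, Claybrook 3, Stonebridge 9 — total 33, matching the house size, so no adjustment is needed.

Oakdale 3; Rivermont 15; Pinehurst 3; Claybrook 3; Stonebridge 9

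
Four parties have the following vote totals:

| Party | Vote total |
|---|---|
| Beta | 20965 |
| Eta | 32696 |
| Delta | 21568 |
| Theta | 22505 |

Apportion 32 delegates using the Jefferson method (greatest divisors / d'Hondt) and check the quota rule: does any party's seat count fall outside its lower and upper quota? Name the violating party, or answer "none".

Standard quotas: Beta 6.864, Eta 10.705, Delta 7.062, Theta 7.369.
Jefferson allocation: Beta 7, Eta 11, Delta 7, Theta 7.
Every allocation lies between the lower and upper quota.

none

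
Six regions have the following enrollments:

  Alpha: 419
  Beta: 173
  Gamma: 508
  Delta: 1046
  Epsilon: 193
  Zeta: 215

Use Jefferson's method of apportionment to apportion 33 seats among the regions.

Alpha: 5; Beta: 2; Gamma: 7; Delta: 14; Epsilon: 2; Zeta: 3

Standard divisor 2554/33 ≈ 77.394; standard quotas: Alpha 5.414, Beta 2.235, Gamma 6.564, Delta 13.515, Epsilon 2.494, Zeta 2.778.
Rounding down gives 5, 2, 6, 13, 2, 2 = 30 seats, so the divisor must be adjusted.
With modified divisor 71: modified quotas Alpha 5.901, Beta 2.437, Gamma 7.155, Delta 14.732, Epsilon 2.718, Zeta 3.028.
Rounding down: Alpha 5, Beta 2, Gamma 7, Delta 14, Epsilon 2, Zeta 3 (total 33).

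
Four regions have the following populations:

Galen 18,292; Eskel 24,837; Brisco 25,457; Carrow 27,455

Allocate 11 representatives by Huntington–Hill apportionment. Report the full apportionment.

With divisor 9033: modified quotas Galen 2.025, Eskel 2.750, Brisco 2.818, Carrow 3.039.
Geometric-mean thresholds: Galen √(2·3)=2.449, Eskel √(2·3)=2.449, Brisco √(2·3)=2.449, Carrow √(3·4)=3.464.
Each quota rounded against its threshold gives Galen 2, Eskel 3, Brisco 3, Carrow 3 (total 11).

Galen 2, Eskel 3, Brisco 3, Carrow 3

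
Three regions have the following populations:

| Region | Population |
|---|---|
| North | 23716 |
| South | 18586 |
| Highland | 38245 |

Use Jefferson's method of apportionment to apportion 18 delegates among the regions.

North 5, South 4, Highland 9

Standard divisor 80547/18 ≈ 4474.833; standard quotas: North 5.300, South 4.153, Highland 8.547.
Rounding down gives 5, 4, 8 = 17 seats, so the divisor must be adjusted.
With modified divisor 4100: modified quotas North 5.784, South 4.533, Highland 9.328.
Rounding down: North 5, South 4, Highland 9 (total 18).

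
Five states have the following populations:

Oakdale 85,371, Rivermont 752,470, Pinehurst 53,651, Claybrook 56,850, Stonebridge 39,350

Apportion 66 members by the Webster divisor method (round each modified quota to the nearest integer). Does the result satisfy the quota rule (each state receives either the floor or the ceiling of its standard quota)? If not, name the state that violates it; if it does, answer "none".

Standard quotas: Oakdale 5.705, Rivermont 50.282, Pinehurst 3.585, Claybrook 3.799, Stonebridge 2.629.
Webster allocation: Oakdale 6, Rivermont 49, Pinehurst 4, Claybrook 4, Stonebridge 3.
Rivermont has quota 50.282 (lower 50, upper 51) but receives 49 — outside the quota interval.

Rivermont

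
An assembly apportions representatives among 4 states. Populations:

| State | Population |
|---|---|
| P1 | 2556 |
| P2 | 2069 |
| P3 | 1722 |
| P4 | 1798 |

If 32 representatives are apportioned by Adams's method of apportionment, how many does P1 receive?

10

Standard divisor 8145/32 ≈ 254.531; standard quotas: P1 10.042, P2 8.129, P3 6.765, P4 7.064.
Rounding up gives 11, 9, 7, 8 = 35 seats, so the divisor must be adjusted.
With modified divisor 270: modified quotas P1 9.467, P2 7.663, P3 6.378, P4 6.659.
Rounding up: P1 10, P2 8, P3 7, P4 7 (total 32).
P1 receives 10.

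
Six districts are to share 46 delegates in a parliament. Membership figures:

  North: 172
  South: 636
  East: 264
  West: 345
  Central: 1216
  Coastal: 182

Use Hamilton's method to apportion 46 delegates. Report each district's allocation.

Total 2815; standard divisor 2815/46 ≈ 61.196.
Standard quotas: North 2.811, South 10.393, East 4.314, West 5.638, Central 19.871, Coastal 2.974.
Lower quotas: North 2, South 10, East 4, West 5, Central 19, Coastal 2 (sum 42, leaving 4 seats).
Remainders in descending order: Coastal 0.974, Central 0.871, North 0.811, West 0.638, South 0.393, East 0.314.
Largest remainders: Coastal, Central, North, West receive the extra seats.

North 3; South 10; East 4; West 6; Central 20; Coastal 3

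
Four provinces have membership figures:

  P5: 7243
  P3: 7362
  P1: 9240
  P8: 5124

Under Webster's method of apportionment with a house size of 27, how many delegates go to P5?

Standard divisor 28969/27 ≈ 1072.926; standard quotas: P5 6.751, P3 6.862, P1 8.612, P8 4.776.
Rounding to the nearest integer gives 7, 7, 9, 5 = 28 seats, so the divisor must be adjusted.
With modified divisor 1100: modified quotas P5 6.585, P3 6.693, P1 8.400, P8 4.658.
Rounding to the nearest integer: P5 7, P3 7, P1 8, P8 5 (total 27).
P5 receives 7.

7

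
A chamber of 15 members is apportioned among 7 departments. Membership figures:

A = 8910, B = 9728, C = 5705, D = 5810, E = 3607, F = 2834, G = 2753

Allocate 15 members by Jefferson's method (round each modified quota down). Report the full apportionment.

A=4, B=4, C=2, D=2, E=1, F=1, G=1

Standard divisor 39347/15 ≈ 2623.133; standard quotas: A 3.397, B 3.709, C 2.175, D 2.215, E 1.375, F 1.080, G 1.050.
Rounding down gives 3, 3, 2, 2, 1, 1, 1 = 13 seats, so the divisor must be adjusted.
With modified divisor 2100: modified quotas A 4.243, B 4.632, C 2.717, D 2.767, E 1.718, F 1.350, G 1.311.
Rounding down: A 4, B 4, C 2, D 2, E 1, F 1, G 1 (total 15).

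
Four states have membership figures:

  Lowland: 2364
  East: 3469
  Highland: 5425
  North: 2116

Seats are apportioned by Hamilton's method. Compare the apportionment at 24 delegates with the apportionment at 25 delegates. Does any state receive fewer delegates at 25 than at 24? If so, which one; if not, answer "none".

At 24 seats: Lowland 4, East 6, Highland 10, North 4.
At 25 seats: Lowland 4, East 7, Highland 10, North 4.
No state's allocation decreased.

none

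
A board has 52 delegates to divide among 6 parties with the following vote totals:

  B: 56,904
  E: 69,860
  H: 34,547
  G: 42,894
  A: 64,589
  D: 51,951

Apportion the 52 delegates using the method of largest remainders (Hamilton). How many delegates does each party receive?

B=9; E=11; H=6; G=7; A=11; D=8

Standard divisor: 320745 ÷ 52 ≈ 6168.173.
Standard quotas: B 9.2254, E 11.3259, H 5.6008, G 6.9541, A 10.4713, D 8.4224.
Lower quotas: B 9, E 11, H 5, G 6, A 10, D 8 (sum 49, leaving 3 seats).
Remainders in descending order: G 0.9541, H 0.6008, A 0.4713, D 0.4224, E 0.3259, B 0.2254.
The surplus seats go to G, H, A.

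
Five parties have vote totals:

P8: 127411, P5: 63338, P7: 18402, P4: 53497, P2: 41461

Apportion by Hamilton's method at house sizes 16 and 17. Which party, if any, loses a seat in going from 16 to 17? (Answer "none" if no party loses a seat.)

At 16 seats: P8 7, P5 3, P7 1, P4 3, P2 2.
At 17 seats: P8 7, P5 4, P7 1, P4 3, P2 2.
No party's allocation decreased.

none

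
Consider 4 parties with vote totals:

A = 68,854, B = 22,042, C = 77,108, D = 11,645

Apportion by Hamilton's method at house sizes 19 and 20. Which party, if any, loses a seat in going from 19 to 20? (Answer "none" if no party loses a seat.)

At 19 seats: A 7, B 3, C 8, D 1.
At 20 seats: A 8, B 2, C 9, D 1.
B drops from 3 to 2.

B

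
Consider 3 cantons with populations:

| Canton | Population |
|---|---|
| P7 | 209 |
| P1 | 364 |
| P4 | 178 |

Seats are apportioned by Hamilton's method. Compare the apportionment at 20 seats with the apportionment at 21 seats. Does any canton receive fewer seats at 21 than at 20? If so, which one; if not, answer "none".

none

At 20 seats: P7 5, P1 10, P4 5.
At 21 seats: P7 6, P1 10, P4 5.
No canton's allocation decreased.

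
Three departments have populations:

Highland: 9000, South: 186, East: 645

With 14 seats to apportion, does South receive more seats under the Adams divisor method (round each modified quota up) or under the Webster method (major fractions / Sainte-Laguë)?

Adams: Highland 12, South 1, East 1.
Webster: Highland 13, South 0, East 1.
South gets 1 under Adams and 0 under Webster.

Adams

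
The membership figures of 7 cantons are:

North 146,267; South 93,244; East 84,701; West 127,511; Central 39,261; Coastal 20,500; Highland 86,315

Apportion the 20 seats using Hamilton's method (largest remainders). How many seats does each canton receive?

North: 5, South: 3, East: 3, West: 4, Central: 1, Coastal: 1, Highland: 3

Total 597799; standard divisor 597799/20 ≈ 29889.95.
Standard quotas: North 4.8935, South 3.1196, East 2.8338, West 4.2660, Central 1.3135, Coastal 0.6858, Highland 2.8878.
Lower quotas: North 4, South 3, East 2, West 4, Central 1, Coastal 0, Highland 2 (sum 16, leaving 4 seats).
Remainders in descending order: North 0.8935, Highland 0.8878, East 0.8338, Coastal 0.6858, Central 0.3135, West 0.2660, South 0.1196.
The surplus seats go to North, Highland, East, Coastal.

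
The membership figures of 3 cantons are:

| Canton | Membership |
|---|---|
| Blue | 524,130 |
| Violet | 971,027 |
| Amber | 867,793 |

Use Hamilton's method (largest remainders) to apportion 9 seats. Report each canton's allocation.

Blue 2, Violet 4, Amber 3

Total 2362950; standard divisor 2362950/9 = 262550.
Standard quotas: Blue 1.9963, Violet 3.6984, Amber 3.3052.
Lower quotas: Blue 1, Violet 3, Amber 3 (sum 7, leaving 2 seats).
Remainders in descending order: Blue 0.9963, Violet 0.6984, Amber 0.3052.
Largest remainders: Blue, Violet receive the extra seats.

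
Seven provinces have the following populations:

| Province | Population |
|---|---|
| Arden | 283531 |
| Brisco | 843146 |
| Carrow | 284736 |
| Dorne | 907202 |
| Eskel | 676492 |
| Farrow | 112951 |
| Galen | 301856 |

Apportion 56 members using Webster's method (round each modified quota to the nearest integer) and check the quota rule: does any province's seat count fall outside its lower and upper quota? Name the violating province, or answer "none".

Standard quotas: Arden 4.656, Brisco 13.847, Carrow 4.676, Dorne 14.899, Eskel 11.110, Farrow 1.855, Galen 4.957.
Webster allocation: Arden 5, Brisco 13, Carrow 5, Dorne 15, Eskel 11, Farrow 2, Galen 5.
Every allocation lies between the lower and upper quota.

none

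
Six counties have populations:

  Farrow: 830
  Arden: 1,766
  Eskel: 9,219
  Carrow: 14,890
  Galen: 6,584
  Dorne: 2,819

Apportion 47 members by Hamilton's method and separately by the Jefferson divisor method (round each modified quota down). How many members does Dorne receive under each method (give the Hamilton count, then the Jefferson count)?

Hamilton: Farrow 1, Arden 2, Eskel 12, Carrow 19, Galen 9, Dorne 4.
Jefferson: Farrow 1, Arden 2, Eskel 12, Carrow 20, Galen 9, Dorne 3.
Dorne gets 4 under Hamilton and 3 under Jefferson.

4 and 3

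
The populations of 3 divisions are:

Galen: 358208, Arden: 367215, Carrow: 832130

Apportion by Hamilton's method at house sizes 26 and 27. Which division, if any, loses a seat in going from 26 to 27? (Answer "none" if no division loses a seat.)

At 26 seats: Galen 6, Arden 6, Carrow 14.
At 27 seats: Galen 6, Arden 6, Carrow 15.
No division's allocation decreased.

none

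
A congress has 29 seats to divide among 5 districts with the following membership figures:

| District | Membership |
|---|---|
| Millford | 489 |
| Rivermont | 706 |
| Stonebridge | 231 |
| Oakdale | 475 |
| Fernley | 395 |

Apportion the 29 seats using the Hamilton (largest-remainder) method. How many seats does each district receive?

Millford: 6, Rivermont: 9, Stonebridge: 3, Oakdale: 6, Fernley: 5

Standard divisor: 2296 ÷ 29 ≈ 79.172.
Standard quotas: Millford 6.176, Rivermont 8.917, Stonebridge 2.918, Oakdale 6.000, Fernley 4.989.
Lower quotas: Millford 6, Rivermont 8, Stonebridge 2, Oakdale 5, Fernley 4 (sum 25, leaving 4 seats).
Remainders in descending order: Oakdale 1.000, Fernley 0.989, Stonebridge 0.918, Rivermont 0.917, Millford 0.176.
Largest remainders: Oakdale, Fernley, Stonebridge, Rivermont receive the extra seats.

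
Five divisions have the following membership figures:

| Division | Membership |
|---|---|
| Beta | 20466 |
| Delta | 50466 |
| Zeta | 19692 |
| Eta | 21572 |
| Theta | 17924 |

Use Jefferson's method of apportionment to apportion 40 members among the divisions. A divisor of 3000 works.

Beta 6; Delta 16; Zeta 6; Eta 7; Theta 5

With modified divisor 3000: modified quotas Beta 6.822, Delta 16.822, Zeta 6.564, Eta 7.191, Theta 5.975.
Rounding down: Beta 6, Delta 16, Zeta 6, Eta 7, Theta 5 (total 40).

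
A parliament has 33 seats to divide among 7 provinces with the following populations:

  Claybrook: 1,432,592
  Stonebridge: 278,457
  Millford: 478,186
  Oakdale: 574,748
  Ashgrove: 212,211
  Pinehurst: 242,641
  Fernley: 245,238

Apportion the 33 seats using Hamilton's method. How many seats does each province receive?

Claybrook: 14, Stonebridge: 3, Millford: 5, Oakdale: 5, Ashgrove: 2, Pinehurst: 2, Fernley: 2

Total 3464073; standard divisor 3464073/33 ≈ 104971.909.
Standard quotas: Claybrook 13.6474, Stonebridge 2.6527, Millford 4.5554, Oakdale 5.4753, Ashgrove 2.0216, Pinehurst 2.3115, Fernley 2.3362.
Lower quotas: Claybrook 13, Stonebridge 2, Millford 4, Oakdale 5, Ashgrove 2, Pinehurst 2, Fernley 2 (sum 30, leaving 3 seats).
Remainders in descending order: Stonebridge 0.6527, Claybrook 0.6474, Millford 0.5554, Oakdale 0.4753, Fernley 0.3362, Pinehurst 0.3115, Ashgrove 0.0216.
The surplus seats go to Stonebridge, Claybrook, Millford.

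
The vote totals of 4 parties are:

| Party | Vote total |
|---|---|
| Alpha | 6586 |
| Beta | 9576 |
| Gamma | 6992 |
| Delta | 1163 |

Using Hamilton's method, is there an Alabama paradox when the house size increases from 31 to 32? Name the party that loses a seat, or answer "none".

At 31 seats: Alpha 8, Beta 12, Gamma 9, Delta 2.
At 32 seats: Alpha 9, Beta 13, Gamma 9, Delta 1.
Delta drops from 2 to 1.

Delta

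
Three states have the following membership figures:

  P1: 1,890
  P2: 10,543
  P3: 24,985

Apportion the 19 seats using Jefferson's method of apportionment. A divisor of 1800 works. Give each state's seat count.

P1 1, P2 5, P3 13

With modified divisor 1800: modified quotas P1 1.050, P2 5.857, P3 13.881.
Rounding down: P1 1, P2 5, P3 13 (total 19).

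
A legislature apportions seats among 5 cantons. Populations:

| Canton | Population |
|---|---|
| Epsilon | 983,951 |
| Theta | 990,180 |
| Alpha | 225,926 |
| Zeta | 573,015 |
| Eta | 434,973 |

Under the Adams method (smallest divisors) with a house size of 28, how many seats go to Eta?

4

Standard divisor 3208045/28 ≈ 114573.036; standard quotas: Epsilon 8.588, Theta 8.642, Alpha 1.972, Zeta 5.001, Eta 3.796.
Rounding up gives 9, 9, 2, 6, 4 = 30 seats, so the divisor must be adjusted.
With modified divisor 123400: modified quotas Epsilon 7.974, Theta 8.024, Alpha 1.831, Zeta 4.644, Eta 3.525.
Rounding up: Epsilon 8, Theta 9, Alpha 2, Zeta 5, Eta 4 (total 28).
Eta receives 4.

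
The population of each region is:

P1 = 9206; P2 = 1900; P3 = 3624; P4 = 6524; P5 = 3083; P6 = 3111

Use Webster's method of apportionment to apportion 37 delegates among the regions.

Standard divisor 27448/37 ≈ 741.838; standard quotas: P1 12.410, P2 2.561, P3 4.885, P4 8.794, P5 4.156, P6 4.194.
Rounding to the nearest integer gives P1 12, P2 3, P3 5, P4 9, P5 4, P6 4 — total 37, matching the house size, so no adjustment is needed.

P1 12, P2 3, P3 5, P4 9, P5 4, P6 4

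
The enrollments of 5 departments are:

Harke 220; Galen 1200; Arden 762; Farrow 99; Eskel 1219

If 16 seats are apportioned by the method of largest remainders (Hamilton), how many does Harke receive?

1

The standard divisor is 3500/16 ≈ 218.75.
Standard quotas: Harke 1.006, Galen 5.486, Arden 3.483, Farrow 0.453, Eskel 5.573.
Lower quotas: Harke 1, Galen 5, Arden 3, Farrow 0, Eskel 5 (sum 14, leaving 2 seats).
Remainders in descending order: Eskel 0.573, Galen 0.486, Arden 0.483, Farrow 0.453, Harke 0.006.
The surplus seats go to Eskel, Galen.
Harke receives 1.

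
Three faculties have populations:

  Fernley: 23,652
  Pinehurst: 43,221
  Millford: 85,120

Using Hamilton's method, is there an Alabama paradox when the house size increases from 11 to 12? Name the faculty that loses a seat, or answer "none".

At 11 seats: Fernley 2, Pinehurst 3, Millford 6.
At 12 seats: Fernley 2, Pinehurst 3, Millford 7.
No faculty's allocation decreased.

none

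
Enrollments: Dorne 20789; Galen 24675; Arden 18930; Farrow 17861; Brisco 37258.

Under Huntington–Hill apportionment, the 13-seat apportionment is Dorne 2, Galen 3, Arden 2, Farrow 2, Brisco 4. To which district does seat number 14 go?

Priority for the next seat is population ÷ (√(s·(s+1))).
Priorities: Dorne 8487.074, Galen 7123.059, Arden 7728.140, Farrow 7291.723, Brisco 8331.142.
Highest priority: Dorne.

Dorne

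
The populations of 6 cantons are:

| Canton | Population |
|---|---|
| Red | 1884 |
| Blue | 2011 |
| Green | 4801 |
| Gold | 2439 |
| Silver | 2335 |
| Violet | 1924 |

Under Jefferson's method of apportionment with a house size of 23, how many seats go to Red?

3

Standard divisor 15394/23 ≈ 669.304; standard quotas: Red 2.815, Blue 3.005, Green 7.173, Gold 3.644, Silver 3.489, Violet 2.875.
Rounding down gives 2, 3, 7, 3, 3, 2 = 20 seats, so the divisor must be adjusted.
With modified divisor 605: modified quotas Red 3.114, Blue 3.324, Green 7.936, Gold 4.031, Silver 3.860, Violet 3.180.
Rounding down: Red 3, Blue 3, Green 7, Gold 4, Silver 3, Violet 3 (total 23).
Red receives 3.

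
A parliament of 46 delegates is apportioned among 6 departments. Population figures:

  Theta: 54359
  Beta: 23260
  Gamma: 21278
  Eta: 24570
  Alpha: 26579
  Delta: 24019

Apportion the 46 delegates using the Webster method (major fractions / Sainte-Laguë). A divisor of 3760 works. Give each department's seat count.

With modified divisor 3760: modified quotas Theta 14.457, Beta 6.186, Gamma 5.659, Eta 6.535, Alpha 7.069, Delta 6.388.
Rounding to the nearest integer: Theta 14, Beta 6, Gamma 6, Eta 7, Alpha 7, Delta 6 (total 46).

Theta=14, Beta=6, Gamma=6, Eta=7, Alpha=7, Delta=6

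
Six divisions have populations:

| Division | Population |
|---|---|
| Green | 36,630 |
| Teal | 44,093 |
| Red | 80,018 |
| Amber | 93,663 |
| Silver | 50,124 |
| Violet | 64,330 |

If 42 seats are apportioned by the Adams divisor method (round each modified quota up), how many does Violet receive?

Standard divisor 368858/42 ≈ 8782.333; standard quotas: Green 4.171, Teal 5.021, Red 9.111, Amber 10.665, Silver 5.707, Violet 7.325.
Rounding up gives 5, 6, 10, 11, 6, 8 = 46 seats, so the divisor must be adjusted.
With modified divisor 9300: modified quotas Green 3.939, Teal 4.741, Red 8.604, Amber 10.071, Silver 5.390, Violet 6.917.
Rounding up: Green 4, Teal 5, Red 9, Amber 11, Silver 6, Violet 7 (total 42).
Violet receives 7.

7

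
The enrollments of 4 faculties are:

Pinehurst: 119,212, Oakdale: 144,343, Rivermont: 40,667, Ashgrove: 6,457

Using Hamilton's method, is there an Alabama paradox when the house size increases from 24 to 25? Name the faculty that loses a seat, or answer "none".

At 24 seats: Pinehurst 9, Oakdale 11, Rivermont 3, Ashgrove 1.
At 25 seats: Pinehurst 10, Oakdale 12, Rivermont 3, Ashgrove 0.
Ashgrove drops from 1 to 0.

Ashgrove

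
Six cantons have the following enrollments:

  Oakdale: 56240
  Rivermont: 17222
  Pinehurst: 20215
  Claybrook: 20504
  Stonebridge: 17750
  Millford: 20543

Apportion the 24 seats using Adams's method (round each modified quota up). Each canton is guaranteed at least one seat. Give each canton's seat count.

Oakdale: 9, Rivermont: 3, Pinehurst: 3, Claybrook: 3, Stonebridge: 3, Millford: 3

Standard divisor 152474/24 ≈ 6353.083; standard quotas: Oakdale 8.852, Rivermont 2.711, Pinehurst 3.182, Claybrook 3.227, Stonebridge 2.794, Millford 3.234.
Rounding up gives 9, 3, 4, 4, 3, 4 = 27 seats, so the divisor must be adjusted.
With modified divisor 6900: modified quotas Oakdale 8.151, Rivermont 2.496, Pinehurst 2.930, Claybrook 2.972, Stonebridge 2.572, Millford 2.977.
Rounding up: Oakdale 9, Rivermont 3, Pinehurst 3, Claybrook 3, Stonebridge 3, Millford 3 (total 24).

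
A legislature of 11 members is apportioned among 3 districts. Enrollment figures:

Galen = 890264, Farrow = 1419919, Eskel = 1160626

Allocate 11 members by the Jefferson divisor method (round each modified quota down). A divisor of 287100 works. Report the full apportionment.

With modified divisor 287100: modified quotas Galen 3.101, Farrow 4.946, Eskel 4.043.
Rounding down: Galen 3, Farrow 4, Eskel 4 (total 11).

Galen 3, Farrow 4, Eskel 4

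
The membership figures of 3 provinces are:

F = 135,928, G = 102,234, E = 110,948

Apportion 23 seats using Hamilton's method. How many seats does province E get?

The standard divisor is 349110/23 ≈ 15178.696.
Standard quotas: F 8.9552, G 6.7354, E 7.3095.
Lower quotas: F 8, G 6, E 7 (sum 21, leaving 2 seats).
Remainders in descending order: F 0.9552, G 0.7354, E 0.3095.
The surplus seats go to F, G.
E receives 7.

7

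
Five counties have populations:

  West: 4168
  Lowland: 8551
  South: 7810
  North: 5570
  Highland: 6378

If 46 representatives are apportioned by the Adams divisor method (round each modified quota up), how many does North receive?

Standard divisor 32477/46 ≈ 706.022; standard quotas: West 5.904, Lowland 12.112, South 11.062, North 7.889, Highland 9.034.
Rounding up gives 6, 13, 12, 8, 10 = 49 seats, so the divisor must be adjusted.
With modified divisor 740: modified quotas West 5.632, Lowland 11.555, South 10.554, North 7.527, Highland 8.619.
Rounding up: West 6, Lowland 12, South 11, North 8, Highland 9 (total 46).
North receives 8.

8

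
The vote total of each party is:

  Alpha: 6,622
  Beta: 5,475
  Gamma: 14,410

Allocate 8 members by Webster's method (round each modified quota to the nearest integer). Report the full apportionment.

Alpha: 2; Beta: 2; Gamma: 4

Standard divisor 26507/8 ≈ 3313.375; standard quotas: Alpha 1.999, Beta 1.652, Gamma 4.349.
Rounding to the nearest integer gives Alpha 2, Beta 2, Gamma 4 — total 8, matching the house size, so no adjustment is needed.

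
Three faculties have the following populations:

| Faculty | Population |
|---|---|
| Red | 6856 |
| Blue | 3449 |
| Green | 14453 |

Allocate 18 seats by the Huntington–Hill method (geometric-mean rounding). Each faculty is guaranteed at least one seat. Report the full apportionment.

Red 5, Blue 3, Green 10

With divisor 1393: modified quotas Red 4.922, Blue 2.476, Green 10.375.
Geometric-mean thresholds: Red √(4·5)=4.472, Blue √(2·3)=2.449, Green √(10·11)=10.488.
Each quota rounded against its threshold gives Red 5, Blue 3, Green 10 (total 18).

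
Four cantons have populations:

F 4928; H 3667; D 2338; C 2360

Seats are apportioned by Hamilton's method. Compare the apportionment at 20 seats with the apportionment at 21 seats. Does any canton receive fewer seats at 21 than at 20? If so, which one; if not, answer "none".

D

At 20 seats: F 7, H 5, D 4, C 4.
At 21 seats: F 8, H 6, D 3, C 4.
D drops from 4 to 3.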